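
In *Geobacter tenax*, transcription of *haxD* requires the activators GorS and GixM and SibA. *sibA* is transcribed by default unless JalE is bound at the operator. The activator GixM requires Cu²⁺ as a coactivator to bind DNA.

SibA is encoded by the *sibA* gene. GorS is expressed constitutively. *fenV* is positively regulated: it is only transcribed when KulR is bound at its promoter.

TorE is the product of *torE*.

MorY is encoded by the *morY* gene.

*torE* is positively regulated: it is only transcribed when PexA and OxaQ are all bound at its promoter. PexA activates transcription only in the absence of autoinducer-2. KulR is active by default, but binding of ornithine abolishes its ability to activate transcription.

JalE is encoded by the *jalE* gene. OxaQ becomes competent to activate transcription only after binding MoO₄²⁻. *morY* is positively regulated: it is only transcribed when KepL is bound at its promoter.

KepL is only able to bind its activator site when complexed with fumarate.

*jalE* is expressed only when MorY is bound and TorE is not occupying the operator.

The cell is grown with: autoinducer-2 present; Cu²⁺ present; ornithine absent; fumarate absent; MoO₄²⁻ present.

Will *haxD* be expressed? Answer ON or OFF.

GorS is produced constitutively and is active.
Cu²⁺ is present, so GixM is active.
Fumarate is absent, so KepL is inactive.
Required activator KepL is absent, so *morY* is not transcribed.
So MorY is not produced.
Autoinducer-2 is present, so PexA is inactive.
MoO₄²⁻ is present, so OxaQ is active.
Required activator PexA is absent, so *torE* is not transcribed.
So TorE is not produced.
Required activator MorY is absent, so *jalE* is not transcribed.
So JalE is not produced.
With no repressor bound, *sibA* is transcribed.
So SibA is produced and active.
No repressor is bound and GorS and GixM and SibA are active, so *haxD* is transcribed.

ON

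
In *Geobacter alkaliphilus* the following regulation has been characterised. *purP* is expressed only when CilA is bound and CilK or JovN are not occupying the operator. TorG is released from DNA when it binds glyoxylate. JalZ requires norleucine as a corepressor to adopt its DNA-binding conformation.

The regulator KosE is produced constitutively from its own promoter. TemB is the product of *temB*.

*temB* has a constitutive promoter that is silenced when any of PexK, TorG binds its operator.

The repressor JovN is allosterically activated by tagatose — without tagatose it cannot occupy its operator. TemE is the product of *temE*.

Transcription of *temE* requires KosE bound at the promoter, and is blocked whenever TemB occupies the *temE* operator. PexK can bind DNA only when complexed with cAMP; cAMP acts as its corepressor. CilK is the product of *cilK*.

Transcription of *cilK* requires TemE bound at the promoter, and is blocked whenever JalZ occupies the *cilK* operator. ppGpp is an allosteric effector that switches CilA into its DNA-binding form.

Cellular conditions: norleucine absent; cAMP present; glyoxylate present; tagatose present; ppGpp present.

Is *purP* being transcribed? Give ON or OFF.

KosE is produced constitutively and is active.
cAMP is present, so PexK is active.
Glyoxylate is present, so TorG is inactive.
With repressor PexK bound, *temB* is not transcribed.
So TemB is not produced.
No repressor is bound and KosE is active, so *temE* is transcribed.
So TemE is produced and active.
Norleucine is absent, so JalZ is inactive.
No repressor is bound and TemE is active, so *cilK* is transcribed.
So CilK is produced and active.
Tagatose is present, so JovN is active.
ppGpp is present, so CilA is active.
With repressor CilK bound, *purP* is not transcribed.

OFF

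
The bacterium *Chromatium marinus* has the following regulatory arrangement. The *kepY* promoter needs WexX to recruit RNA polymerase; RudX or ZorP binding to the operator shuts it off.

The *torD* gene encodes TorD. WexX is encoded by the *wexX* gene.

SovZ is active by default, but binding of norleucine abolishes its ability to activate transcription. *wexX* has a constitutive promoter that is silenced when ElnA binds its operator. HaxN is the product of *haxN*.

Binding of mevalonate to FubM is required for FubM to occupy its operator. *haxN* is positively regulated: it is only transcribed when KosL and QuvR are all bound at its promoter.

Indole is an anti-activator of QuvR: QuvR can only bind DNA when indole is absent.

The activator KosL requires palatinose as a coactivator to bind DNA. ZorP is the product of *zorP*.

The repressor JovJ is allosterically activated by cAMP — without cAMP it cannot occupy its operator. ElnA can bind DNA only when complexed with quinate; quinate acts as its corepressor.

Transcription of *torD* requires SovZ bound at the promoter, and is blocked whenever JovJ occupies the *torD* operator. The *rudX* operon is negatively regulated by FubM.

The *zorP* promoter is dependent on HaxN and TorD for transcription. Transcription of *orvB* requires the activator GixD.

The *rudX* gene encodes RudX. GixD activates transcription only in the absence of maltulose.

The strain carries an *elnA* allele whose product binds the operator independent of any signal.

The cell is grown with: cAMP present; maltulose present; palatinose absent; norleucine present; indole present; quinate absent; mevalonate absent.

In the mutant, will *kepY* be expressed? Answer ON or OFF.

Mevalonate is absent, so FubM is inactive.
With no repressor bound, *rudX* is transcribed.
So RudX is produced and active.
Palatinose is absent, so KosL is inactive.
Indole is present, so QuvR is inactive.
Required activator KosL is absent, so *haxN* is not transcribed.
So HaxN is not produced.
cAMP is present, so JovJ is active.
Norleucine is present, so SovZ is inactive.
With repressor JovJ bound, *torD* is not transcribed.
So TorD is not produced.
Required activator HaxN is absent, so *zorP* is not transcribed.
So ZorP is not produced.
ElnA is constitutively active in this strain.
With repressor ElnA bound, *wexX* is not transcribed.
So WexX is not produced.
With repressor RudX bound, *kepY* is not transcribed.

OFF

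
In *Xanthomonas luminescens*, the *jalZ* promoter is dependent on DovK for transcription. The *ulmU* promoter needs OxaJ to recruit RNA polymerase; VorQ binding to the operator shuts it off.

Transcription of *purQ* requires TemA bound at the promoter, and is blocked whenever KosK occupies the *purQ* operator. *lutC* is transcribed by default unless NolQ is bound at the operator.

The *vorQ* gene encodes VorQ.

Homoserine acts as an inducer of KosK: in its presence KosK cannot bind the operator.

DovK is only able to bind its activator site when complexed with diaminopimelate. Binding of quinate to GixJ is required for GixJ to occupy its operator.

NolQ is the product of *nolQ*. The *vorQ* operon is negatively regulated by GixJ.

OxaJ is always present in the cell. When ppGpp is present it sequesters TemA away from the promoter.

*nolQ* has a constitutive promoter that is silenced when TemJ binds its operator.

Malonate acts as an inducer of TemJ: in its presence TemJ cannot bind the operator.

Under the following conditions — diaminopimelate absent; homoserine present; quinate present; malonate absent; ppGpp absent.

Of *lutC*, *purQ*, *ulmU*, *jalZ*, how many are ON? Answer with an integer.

3

Malonate is absent, so TemJ is active.
With repressor TemJ bound, *nolQ* is not transcribed.
So NolQ is not produced.
With no repressor bound, *lutC* is transcribed.
→ *lutC* is ON.
ppGpp is absent, so TemA is active.
Homoserine is present, so KosK is inactive.
No repressor is bound and TemA is active, so *purQ* is transcribed.
→ *purQ* is ON.
OxaJ is produced constitutively and is active.
Quinate is present, so GixJ is active.
With repressor GixJ bound, *vorQ* is not transcribed.
So VorQ is not produced.
No repressor is bound and OxaJ is active, so *ulmU* is transcribed.
→ *ulmU* is ON.
Diaminopimelate is absent, so DovK is inactive.
Required activator DovK is absent, so *jalZ* is not transcribed.
→ *jalZ* is OFF.
3 of the 4 genes are transcribed.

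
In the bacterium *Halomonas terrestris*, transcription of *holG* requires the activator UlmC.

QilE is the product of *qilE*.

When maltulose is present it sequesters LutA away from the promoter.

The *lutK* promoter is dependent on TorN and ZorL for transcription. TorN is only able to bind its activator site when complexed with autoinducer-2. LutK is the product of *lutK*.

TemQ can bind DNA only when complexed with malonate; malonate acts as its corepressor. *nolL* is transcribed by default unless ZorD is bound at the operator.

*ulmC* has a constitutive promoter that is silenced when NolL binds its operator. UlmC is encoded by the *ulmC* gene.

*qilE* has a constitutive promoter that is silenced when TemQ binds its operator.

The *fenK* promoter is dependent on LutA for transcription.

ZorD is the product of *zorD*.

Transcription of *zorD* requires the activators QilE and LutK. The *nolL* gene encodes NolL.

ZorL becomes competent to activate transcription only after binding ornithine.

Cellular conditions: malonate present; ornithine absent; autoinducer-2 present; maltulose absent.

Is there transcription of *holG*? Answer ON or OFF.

Malonate is present, so TemQ is active.
With repressor TemQ bound, *qilE* is not transcribed.
So QilE is not produced.
Autoinducer-2 is present, so TorN is active.
Ornithine is absent, so ZorL is inactive.
Required activator ZorL is absent, so *lutK* is not transcribed.
So LutK is not produced.
Required activator QilE is absent, so *zorD* is not transcribed.
So ZorD is not produced.
With no repressor bound, *nolL* is transcribed.
So NolL is produced and active.
With repressor NolL bound, *ulmC* is not transcribed.
So UlmC is not produced.
Required activator UlmC is absent, so *holG* is not transcribed.

OFF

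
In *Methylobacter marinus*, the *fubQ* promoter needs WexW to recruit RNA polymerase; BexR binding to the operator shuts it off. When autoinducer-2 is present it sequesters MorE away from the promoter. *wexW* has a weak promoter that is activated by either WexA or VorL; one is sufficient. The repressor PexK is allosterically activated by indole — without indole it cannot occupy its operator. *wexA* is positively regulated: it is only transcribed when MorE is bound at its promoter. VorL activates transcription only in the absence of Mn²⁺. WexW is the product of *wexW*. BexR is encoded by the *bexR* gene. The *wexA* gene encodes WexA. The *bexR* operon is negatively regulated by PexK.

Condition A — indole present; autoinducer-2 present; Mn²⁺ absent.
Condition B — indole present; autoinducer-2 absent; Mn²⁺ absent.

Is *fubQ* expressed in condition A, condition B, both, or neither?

both

Condition A:
Indole is present, so PexK is active.
With repressor PexK bound, *bexR* is not transcribed.
So BexR is not produced.
Autoinducer-2 is present, so MorE is inactive.
Required activator MorE is absent, so *wexA* is not transcribed.
So WexA is not produced.
Mn²⁺ is absent, so VorL is active.
Activator VorL is present, so *wexW* is transcribed.
So WexW is produced and active.
No repressor is bound and WexW is active, so *fubQ* is transcribed.
→ *fubQ* is ON in A.
Condition B:
Indole is present, so PexK is active.
With repressor PexK bound, *bexR* is not transcribed.
So BexR is not produced.
Autoinducer-2 is absent, so MorE is active.
No repressor is bound and MorE is active, so *wexA* is transcribed.
So WexA is produced and active.
Mn²⁺ is absent, so VorL is active.
Activator WexA is present, so *wexW* is transcribed.
So WexW is produced and active.
No repressor is bound and WexW is active, so *fubQ* is transcribed.
→ *fubQ* is ON in B.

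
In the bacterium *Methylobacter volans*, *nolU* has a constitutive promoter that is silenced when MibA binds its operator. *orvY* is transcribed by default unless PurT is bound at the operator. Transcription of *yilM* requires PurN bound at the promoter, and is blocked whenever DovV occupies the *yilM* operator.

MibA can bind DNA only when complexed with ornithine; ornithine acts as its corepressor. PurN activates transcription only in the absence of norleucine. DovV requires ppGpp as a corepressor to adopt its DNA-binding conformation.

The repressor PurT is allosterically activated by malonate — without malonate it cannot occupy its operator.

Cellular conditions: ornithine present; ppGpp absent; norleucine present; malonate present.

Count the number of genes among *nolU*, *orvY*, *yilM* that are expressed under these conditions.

0

Ornithine is present, so MibA is active.
With repressor MibA bound, *nolU* is not transcribed.
→ *nolU* is OFF.
Malonate is present, so PurT is active.
With repressor PurT bound, *orvY* is not transcribed.
→ *orvY* is OFF.
ppGpp is absent, so DovV is inactive.
Norleucine is present, so PurN is inactive.
Required activator PurN is absent, so *yilM* is not transcribed.
→ *yilM* is OFF.
0 of the 3 genes are transcribed.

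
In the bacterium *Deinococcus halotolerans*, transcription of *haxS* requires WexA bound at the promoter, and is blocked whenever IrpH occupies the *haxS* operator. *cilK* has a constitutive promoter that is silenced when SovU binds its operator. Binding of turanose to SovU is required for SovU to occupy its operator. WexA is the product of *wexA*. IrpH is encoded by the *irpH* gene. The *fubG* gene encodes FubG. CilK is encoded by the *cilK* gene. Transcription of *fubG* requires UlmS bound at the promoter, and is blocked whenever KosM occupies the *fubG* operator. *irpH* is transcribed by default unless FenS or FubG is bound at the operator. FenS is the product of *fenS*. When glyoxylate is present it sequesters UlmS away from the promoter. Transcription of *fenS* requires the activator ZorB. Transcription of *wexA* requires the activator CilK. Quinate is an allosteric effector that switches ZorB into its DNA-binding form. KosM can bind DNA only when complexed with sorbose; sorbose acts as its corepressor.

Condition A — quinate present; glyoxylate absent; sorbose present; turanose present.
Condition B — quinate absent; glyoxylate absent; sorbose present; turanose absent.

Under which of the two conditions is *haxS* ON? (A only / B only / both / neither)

neither

Condition A:
Quinate is present, so ZorB is active.
No repressor is bound and ZorB is active, so *fenS* is transcribed.
So FenS is produced and active.
Glyoxylate is absent, so UlmS is active.
Sorbose is present, so KosM is active.
With repressor KosM bound, *fubG* is not transcribed.
So FubG is not produced.
With repressor FenS bound, *irpH* is not transcribed.
So IrpH is not produced.
Turanose is present, so SovU is active.
With repressor SovU bound, *cilK* is not transcribed.
So CilK is not produced.
Required activator CilK is absent, so *wexA* is not transcribed.
So WexA is not produced.
Required activator WexA is absent, so *haxS* is not transcribed.
→ *haxS* is OFF in A.
Condition B:
Quinate is absent, so ZorB is inactive.
Required activator ZorB is absent, so *fenS* is not transcribed.
So FenS is not produced.
Glyoxylate is absent, so UlmS is active.
Sorbose is present, so KosM is active.
With repressor KosM bound, *fubG* is not transcribed.
So FubG is not produced.
With no repressor bound, *irpH* is transcribed.
So IrpH is produced and active.
Turanose is absent, so SovU is inactive.
With no repressor bound, *cilK* is transcribed.
So CilK is produced and active.
No repressor is bound and CilK is active, so *wexA* is transcribed.
So WexA is produced and active.
With repressor IrpH bound, *haxS* is not transcribed.
→ *haxS* is OFF in B.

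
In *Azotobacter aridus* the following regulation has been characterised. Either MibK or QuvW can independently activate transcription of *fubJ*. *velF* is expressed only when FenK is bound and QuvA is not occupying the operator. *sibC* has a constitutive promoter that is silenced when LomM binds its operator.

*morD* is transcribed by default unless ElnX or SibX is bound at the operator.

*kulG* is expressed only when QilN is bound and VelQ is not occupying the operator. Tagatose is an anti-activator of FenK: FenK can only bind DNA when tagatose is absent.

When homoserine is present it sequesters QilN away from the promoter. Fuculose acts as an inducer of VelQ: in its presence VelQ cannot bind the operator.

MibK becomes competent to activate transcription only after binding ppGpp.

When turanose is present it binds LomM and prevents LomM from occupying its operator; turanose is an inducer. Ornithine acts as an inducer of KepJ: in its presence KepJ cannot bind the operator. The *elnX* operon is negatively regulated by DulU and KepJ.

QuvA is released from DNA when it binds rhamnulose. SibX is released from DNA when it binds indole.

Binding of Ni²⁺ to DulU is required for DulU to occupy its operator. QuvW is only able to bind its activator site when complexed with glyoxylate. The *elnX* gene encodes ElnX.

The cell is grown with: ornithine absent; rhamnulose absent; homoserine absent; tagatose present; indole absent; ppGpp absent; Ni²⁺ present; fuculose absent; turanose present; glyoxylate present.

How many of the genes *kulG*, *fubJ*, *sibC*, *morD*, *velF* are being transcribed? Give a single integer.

Homoserine is absent, so QilN is active.
Fuculose is absent, so VelQ is active.
With repressor VelQ bound, *kulG* is not transcribed.
→ *kulG* is OFF.
ppGpp is absent, so MibK is inactive.
Glyoxylate is present, so QuvW is active.
Activator QuvW is present, so *fubJ* is transcribed.
→ *fubJ* is ON.
Turanose is present, so LomM is inactive.
With no repressor bound, *sibC* is transcribed.
→ *sibC* is ON.
Ni²⁺ is present, so DulU is active.
Ornithine is absent, so KepJ is active.
With repressor DulU bound, *elnX* is not transcribed.
So ElnX is not produced.
Indole is absent, so SibX is active.
With repressor SibX bound, *morD* is not transcribed.
→ *morD* is OFF.
Tagatose is present, so FenK is inactive.
Rhamnulose is absent, so QuvA is active.
With repressor QuvA bound, *velF* is not transcribed.
→ *velF* is OFF.
2 of the 5 genes are transcribed.

2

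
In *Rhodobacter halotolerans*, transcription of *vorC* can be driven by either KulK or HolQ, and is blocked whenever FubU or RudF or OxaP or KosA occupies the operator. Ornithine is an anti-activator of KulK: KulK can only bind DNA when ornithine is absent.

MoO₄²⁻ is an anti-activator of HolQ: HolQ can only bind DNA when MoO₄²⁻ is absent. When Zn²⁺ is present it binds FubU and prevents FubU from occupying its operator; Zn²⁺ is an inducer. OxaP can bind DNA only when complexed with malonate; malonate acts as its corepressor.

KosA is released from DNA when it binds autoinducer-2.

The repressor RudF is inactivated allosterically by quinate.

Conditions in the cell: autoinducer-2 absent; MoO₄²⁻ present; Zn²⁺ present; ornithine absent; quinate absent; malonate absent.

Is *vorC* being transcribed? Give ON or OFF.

OFF

Zn²⁺ is present, so FubU is inactive.
Quinate is absent, so RudF is active.
Ornithine is absent, so KulK is active.
Malonate is absent, so OxaP is inactive.
Autoinducer-2 is absent, so KosA is active.
MoO₄²⁻ is present, so HolQ is inactive.
With repressor RudF bound, *vorC* is not transcribed.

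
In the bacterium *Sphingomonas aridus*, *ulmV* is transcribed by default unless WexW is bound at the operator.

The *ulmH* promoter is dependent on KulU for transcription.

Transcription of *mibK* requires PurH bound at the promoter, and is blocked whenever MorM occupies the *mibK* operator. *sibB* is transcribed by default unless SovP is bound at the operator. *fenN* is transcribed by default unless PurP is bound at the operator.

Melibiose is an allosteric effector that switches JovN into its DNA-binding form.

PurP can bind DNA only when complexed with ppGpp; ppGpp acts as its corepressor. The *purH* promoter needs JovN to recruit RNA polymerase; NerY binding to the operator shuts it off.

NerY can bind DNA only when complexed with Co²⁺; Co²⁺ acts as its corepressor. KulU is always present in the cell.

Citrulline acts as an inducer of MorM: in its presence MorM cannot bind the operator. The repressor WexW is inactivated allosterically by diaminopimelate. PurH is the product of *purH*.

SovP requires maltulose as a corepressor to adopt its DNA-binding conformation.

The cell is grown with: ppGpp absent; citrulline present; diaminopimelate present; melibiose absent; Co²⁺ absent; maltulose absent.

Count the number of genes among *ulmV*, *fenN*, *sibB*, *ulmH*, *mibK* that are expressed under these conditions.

4

Diaminopimelate is present, so WexW is inactive.
With no repressor bound, *ulmV* is transcribed.
→ *ulmV* is ON.
ppGpp is absent, so PurP is inactive.
With no repressor bound, *fenN* is transcribed.
→ *fenN* is ON.
Maltulose is absent, so SovP is inactive.
With no repressor bound, *sibB* is transcribed.
→ *sibB* is ON.
KulU is produced constitutively and is active.
No repressor is bound and KulU is active, so *ulmH* is transcribed.
→ *ulmH* is ON.
Citrulline is present, so MorM is inactive.
Melibiose is absent, so JovN is inactive.
Co²⁺ is absent, so NerY is inactive.
Required activator JovN is absent, so *purH* is not transcribed.
So PurH is not produced.
Required activator PurH is absent, so *mibK* is not transcribed.
→ *mibK* is OFF.
4 of the 5 genes are transcribed.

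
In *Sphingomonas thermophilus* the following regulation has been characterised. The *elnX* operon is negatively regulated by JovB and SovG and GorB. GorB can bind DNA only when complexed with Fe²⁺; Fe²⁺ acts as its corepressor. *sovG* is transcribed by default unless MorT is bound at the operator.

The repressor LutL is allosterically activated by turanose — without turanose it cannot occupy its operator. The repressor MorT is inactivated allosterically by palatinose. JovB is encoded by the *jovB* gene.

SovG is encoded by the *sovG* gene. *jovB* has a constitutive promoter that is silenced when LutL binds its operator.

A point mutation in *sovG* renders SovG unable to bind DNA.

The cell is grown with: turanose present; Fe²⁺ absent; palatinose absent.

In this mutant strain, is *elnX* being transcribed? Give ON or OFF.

ON

Turanose is present, so LutL is active.
With repressor LutL bound, *jovB* is not transcribed.
So JovB is not produced.
SovG is non-functional in this strain, so it has no effect.
Fe²⁺ is absent, so GorB is inactive.
With no repressor bound, *elnX* is transcribed.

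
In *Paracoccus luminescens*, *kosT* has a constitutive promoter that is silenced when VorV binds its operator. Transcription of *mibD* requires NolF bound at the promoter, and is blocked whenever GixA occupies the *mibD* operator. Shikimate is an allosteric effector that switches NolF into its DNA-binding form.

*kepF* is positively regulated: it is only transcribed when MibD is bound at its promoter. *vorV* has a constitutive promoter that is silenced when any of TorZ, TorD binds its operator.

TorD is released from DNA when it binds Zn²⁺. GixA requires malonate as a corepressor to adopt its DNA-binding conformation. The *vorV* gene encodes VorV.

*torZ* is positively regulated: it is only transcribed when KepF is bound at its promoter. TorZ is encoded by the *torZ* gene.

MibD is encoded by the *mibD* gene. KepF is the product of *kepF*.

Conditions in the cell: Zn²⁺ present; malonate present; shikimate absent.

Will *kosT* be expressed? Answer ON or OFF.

OFF

Shikimate is absent, so NolF is inactive.
Malonate is present, so GixA is active.
With repressor GixA bound, *mibD* is not transcribed.
So MibD is not produced.
Required activator MibD is absent, so *kepF* is not transcribed.
So KepF is not produced.
Required activator KepF is absent, so *torZ* is not transcribed.
So TorZ is not produced.
Zn²⁺ is present, so TorD is inactive.
With no repressor bound, *vorV* is transcribed.
So VorV is produced and active.
With repressor VorV bound, *kosT* is not transcribed.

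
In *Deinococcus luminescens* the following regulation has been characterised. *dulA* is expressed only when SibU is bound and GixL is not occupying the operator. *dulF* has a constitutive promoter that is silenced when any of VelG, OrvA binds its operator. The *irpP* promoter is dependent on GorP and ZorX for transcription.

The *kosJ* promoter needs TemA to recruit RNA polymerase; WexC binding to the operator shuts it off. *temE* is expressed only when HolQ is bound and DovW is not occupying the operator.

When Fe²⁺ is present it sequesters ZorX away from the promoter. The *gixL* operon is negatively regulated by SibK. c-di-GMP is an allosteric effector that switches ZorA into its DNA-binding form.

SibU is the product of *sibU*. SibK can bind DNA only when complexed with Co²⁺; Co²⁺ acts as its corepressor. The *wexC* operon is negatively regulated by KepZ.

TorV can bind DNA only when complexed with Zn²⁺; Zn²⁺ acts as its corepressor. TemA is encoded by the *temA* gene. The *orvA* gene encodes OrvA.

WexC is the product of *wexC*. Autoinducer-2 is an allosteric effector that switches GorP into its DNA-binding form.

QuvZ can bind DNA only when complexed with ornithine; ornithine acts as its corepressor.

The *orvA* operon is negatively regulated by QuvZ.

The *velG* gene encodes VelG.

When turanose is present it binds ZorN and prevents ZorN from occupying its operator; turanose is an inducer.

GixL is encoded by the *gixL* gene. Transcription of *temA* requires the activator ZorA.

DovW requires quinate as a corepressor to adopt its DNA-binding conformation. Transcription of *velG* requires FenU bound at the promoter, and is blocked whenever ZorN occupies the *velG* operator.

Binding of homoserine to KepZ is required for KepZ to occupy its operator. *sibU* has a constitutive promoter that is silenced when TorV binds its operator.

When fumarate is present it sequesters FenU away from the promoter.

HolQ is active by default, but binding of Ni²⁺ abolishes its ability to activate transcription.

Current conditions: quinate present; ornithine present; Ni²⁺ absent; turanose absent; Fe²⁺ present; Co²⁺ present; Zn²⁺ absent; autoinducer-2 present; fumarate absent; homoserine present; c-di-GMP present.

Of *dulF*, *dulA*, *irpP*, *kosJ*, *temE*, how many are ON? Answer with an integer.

3

Turanose is absent, so ZorN is active.
Fumarate is absent, so FenU is active.
With repressor ZorN bound, *velG* is not transcribed.
So VelG is not produced.
Ornithine is present, so QuvZ is active.
With repressor QuvZ bound, *orvA* is not transcribed.
So OrvA is not produced.
With no repressor bound, *dulF* is transcribed.
→ *dulF* is ON.
Zn²⁺ is absent, so TorV is inactive.
With no repressor bound, *sibU* is transcribed.
So SibU is produced and active.
Co²⁺ is present, so SibK is active.
With repressor SibK bound, *gixL* is not transcribed.
So GixL is not produced.
No repressor is bound and SibU is active, so *dulA* is transcribed.
→ *dulA* is ON.
Autoinducer-2 is present, so GorP is active.
Fe²⁺ is present, so ZorX is inactive.
Required activator ZorX is absent, so *irpP* is not transcribed.
→ *irpP* is OFF.
c-di-GMP is present, so ZorA is active.
No repressor is bound and ZorA is active, so *temA* is transcribed.
So TemA is produced and active.
Homoserine is present, so KepZ is active.
With repressor KepZ bound, *wexC* is not transcribed.
So WexC is not produced.
No repressor is bound and TemA is active, so *kosJ* is transcribed.
→ *kosJ* is ON.
Ni²⁺ is absent, so HolQ is active.
Quinate is present, so DovW is active.
With repressor DovW bound, *temE* is not transcribed.
→ *temE* is OFF.
3 of the 5 genes are transcribed.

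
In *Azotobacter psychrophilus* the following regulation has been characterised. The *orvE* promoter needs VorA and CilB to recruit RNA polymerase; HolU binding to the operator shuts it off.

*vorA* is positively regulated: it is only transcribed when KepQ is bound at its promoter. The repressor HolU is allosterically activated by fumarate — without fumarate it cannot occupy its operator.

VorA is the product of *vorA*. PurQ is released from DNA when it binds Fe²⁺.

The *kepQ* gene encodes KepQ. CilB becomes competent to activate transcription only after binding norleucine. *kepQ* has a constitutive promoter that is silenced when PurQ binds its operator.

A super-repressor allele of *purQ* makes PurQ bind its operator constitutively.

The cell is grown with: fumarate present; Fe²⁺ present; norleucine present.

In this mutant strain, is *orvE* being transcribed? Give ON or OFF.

OFF

PurQ is constitutively active in this strain.
With repressor PurQ bound, *kepQ* is not transcribed.
So KepQ is not produced.
Required activator KepQ is absent, so *vorA* is not transcribed.
So VorA is not produced.
Norleucine is present, so CilB is active.
Fumarate is present, so HolU is active.
With repressor HolU bound, *orvE* is not transcribed.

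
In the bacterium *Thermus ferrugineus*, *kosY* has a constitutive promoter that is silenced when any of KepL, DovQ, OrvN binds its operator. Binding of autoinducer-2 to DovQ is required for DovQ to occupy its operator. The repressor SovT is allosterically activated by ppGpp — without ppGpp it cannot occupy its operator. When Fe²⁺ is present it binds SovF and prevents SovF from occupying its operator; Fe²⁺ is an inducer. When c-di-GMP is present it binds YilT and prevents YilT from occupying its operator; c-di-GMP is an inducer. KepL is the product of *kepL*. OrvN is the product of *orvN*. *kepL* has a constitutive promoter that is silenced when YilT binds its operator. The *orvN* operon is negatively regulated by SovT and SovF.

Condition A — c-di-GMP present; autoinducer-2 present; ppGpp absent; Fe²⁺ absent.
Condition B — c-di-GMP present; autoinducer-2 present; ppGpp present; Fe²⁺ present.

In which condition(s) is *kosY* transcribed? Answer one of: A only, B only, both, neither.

Condition A:
c-di-GMP is present, so YilT is inactive.
With no repressor bound, *kepL* is transcribed.
So KepL is produced and active.
Autoinducer-2 is present, so DovQ is active.
ppGpp is absent, so SovT is inactive.
Fe²⁺ is absent, so SovF is active.
With repressor SovF bound, *orvN* is not transcribed.
So OrvN is not produced.
With repressor KepL bound, *kosY* is not transcribed.
→ *kosY* is OFF in A.
Condition B:
c-di-GMP is present, so YilT is inactive.
With no repressor bound, *kepL* is transcribed.
So KepL is produced and active.
Autoinducer-2 is present, so DovQ is active.
ppGpp is present, so SovT is active.
Fe²⁺ is present, so SovF is inactive.
With repressor SovT bound, *orvN* is not transcribed.
So OrvN is not produced.
With repressor KepL bound, *kosY* is not transcribed.
→ *kosY* is OFF in B.

neither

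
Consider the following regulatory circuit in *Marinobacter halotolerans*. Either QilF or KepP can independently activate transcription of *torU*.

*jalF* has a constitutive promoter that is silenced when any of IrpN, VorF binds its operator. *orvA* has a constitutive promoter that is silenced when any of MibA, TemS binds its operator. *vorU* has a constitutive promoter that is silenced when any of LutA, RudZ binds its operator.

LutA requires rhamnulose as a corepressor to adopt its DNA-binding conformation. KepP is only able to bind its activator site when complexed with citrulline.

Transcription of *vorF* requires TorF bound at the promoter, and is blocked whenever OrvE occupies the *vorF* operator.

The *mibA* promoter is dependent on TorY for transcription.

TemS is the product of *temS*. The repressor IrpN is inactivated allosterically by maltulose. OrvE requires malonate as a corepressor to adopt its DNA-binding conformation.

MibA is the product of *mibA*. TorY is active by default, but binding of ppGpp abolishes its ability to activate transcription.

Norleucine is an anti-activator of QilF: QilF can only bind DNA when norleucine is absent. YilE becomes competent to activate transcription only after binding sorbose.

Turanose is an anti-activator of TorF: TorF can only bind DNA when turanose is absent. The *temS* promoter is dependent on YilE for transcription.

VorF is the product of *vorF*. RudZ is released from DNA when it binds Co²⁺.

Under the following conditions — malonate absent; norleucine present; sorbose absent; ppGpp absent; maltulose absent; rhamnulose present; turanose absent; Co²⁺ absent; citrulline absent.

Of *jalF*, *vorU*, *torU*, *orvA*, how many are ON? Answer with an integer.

Maltulose is absent, so IrpN is active.
Malonate is absent, so OrvE is inactive.
Turanose is absent, so TorF is active.
No repressor is bound and TorF is active, so *vorF* is transcribed.
So VorF is produced and active.
With repressor IrpN bound, *jalF* is not transcribed.
→ *jalF* is OFF.
Rhamnulose is present, so LutA is active.
Co²⁺ is absent, so RudZ is active.
With repressor LutA bound, *vorU* is not transcribed.
→ *vorU* is OFF.
Norleucine is present, so QilF is inactive.
Citrulline is absent, so KepP is inactive.
No activator is available at the *torU* promoter, so *torU* is not transcribed.
→ *torU* is OFF.
ppGpp is absent, so TorY is active.
No repressor is bound and TorY is active, so *mibA* is transcribed.
So MibA is produced and active.
Sorbose is absent, so YilE is inactive.
Required activator YilE is absent, so *temS* is not transcribed.
So TemS is not produced.
With repressor MibA bound, *orvA* is not transcribed.
→ *orvA* is OFF.
0 of the 4 genes are transcribed.

0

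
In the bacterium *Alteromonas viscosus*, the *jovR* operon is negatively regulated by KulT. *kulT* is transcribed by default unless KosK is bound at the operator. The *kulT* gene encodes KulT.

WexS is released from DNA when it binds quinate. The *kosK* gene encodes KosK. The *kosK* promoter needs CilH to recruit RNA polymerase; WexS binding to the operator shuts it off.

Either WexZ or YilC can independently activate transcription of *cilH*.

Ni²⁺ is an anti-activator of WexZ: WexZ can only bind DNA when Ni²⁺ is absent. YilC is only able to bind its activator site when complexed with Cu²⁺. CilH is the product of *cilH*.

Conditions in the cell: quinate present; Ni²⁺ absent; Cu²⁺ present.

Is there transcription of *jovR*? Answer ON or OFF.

Ni²⁺ is absent, so WexZ is active.
Cu²⁺ is present, so YilC is active.
Activator WexZ is present, so *cilH* is transcribed.
So CilH is produced and active.
Quinate is present, so WexS is inactive.
No repressor is bound and CilH is active, so *kosK* is transcribed.
So KosK is produced and active.
With repressor KosK bound, *kulT* is not transcribed.
So KulT is not produced.
With no repressor bound, *jovR* is transcribed.

ON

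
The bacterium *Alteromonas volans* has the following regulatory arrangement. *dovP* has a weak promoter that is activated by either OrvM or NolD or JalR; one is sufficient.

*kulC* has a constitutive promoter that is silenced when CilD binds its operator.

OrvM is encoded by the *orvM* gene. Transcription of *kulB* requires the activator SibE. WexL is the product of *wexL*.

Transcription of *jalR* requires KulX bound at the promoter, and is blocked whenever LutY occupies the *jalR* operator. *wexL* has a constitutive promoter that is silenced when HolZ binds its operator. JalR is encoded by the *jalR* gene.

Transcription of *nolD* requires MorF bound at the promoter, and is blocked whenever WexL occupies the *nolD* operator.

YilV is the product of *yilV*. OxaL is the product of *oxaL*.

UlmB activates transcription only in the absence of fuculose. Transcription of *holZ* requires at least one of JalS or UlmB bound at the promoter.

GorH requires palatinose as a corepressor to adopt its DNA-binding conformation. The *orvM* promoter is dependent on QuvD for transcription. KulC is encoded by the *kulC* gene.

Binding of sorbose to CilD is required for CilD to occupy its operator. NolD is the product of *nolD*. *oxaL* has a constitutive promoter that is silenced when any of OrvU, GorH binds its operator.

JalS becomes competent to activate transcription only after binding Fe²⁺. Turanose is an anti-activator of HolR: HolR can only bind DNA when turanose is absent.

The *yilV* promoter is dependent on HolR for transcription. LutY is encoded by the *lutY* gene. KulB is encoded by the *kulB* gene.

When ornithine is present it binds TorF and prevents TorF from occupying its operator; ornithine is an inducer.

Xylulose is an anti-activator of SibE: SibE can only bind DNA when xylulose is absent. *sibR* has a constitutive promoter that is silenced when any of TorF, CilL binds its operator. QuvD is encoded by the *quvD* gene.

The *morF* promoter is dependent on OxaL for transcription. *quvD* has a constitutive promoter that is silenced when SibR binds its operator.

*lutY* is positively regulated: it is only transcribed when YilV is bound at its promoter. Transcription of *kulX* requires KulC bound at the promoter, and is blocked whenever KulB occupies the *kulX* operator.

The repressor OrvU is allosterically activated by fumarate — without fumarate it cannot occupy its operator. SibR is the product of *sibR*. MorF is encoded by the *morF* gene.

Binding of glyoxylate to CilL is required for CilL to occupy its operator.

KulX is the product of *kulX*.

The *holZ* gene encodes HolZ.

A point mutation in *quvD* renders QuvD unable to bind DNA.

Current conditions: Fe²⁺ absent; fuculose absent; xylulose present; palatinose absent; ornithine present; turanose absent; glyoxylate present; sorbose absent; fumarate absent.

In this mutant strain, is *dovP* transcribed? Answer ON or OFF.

QuvD is non-functional in this strain, so it has no effect.
Required activator QuvD is absent, so *orvM* is not transcribed.
So OrvM is not produced.
Fumarate is absent, so OrvU is inactive.
Palatinose is absent, so GorH is inactive.
With no repressor bound, *oxaL* is transcribed.
So OxaL is produced and active.
No repressor is bound and OxaL is active, so *morF* is transcribed.
So MorF is produced and active.
Fe²⁺ is absent, so JalS is inactive.
Fuculose is absent, so UlmB is active.
Activator UlmB is present, so *holZ* is transcribed.
So HolZ is produced and active.
With repressor HolZ bound, *wexL* is not transcribed.
So WexL is not produced.
No repressor is bound and MorF is active, so *nolD* is transcribed.
So NolD is produced and active.
Turanose is absent, so HolR is active.
No repressor is bound and HolR is active, so *yilV* is transcribed.
So YilV is produced and active.
No repressor is bound and YilV is active, so *lutY* is transcribed.
So LutY is produced and active.
Xylulose is present, so SibE is inactive.
Required activator SibE is absent, so *kulB* is not transcribed.
So KulB is not produced.
Sorbose is absent, so CilD is inactive.
With no repressor bound, *kulC* is transcribed.
So KulC is produced and active.
No repressor is bound and KulC is active, so *kulX* is transcribed.
So KulX is produced and active.
With repressor LutY bound, *jalR* is not transcribed.
So JalR is not produced.
Activator NolD is present, so *dovP* is transcribed.

ON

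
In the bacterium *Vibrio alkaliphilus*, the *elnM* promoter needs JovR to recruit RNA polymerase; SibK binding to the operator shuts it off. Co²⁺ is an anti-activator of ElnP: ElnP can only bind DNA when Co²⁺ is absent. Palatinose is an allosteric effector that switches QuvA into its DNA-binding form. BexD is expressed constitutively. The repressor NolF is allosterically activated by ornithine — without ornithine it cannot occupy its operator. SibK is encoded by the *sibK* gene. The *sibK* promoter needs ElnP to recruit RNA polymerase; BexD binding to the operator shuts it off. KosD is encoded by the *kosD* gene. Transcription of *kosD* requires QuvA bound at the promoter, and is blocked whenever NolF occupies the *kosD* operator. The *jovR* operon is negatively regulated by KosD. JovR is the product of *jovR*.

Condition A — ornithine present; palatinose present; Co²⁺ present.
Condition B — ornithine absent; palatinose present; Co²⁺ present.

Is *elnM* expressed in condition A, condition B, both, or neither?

A only

Condition A:
Ornithine is present, so NolF is active.
Palatinose is present, so QuvA is active.
With repressor NolF bound, *kosD* is not transcribed.
So KosD is not produced.
With no repressor bound, *jovR* is transcribed.
So JovR is produced and active.
BexD is produced constitutively and is active.
Co²⁺ is present, so ElnP is inactive.
With repressor BexD bound, *sibK* is not transcribed.
So SibK is not produced.
No repressor is bound and JovR is active, so *elnM* is transcribed.
→ *elnM* is ON in A.
Condition B:
Ornithine is absent, so NolF is inactive.
Palatinose is present, so QuvA is active.
No repressor is bound and QuvA is active, so *kosD* is transcribed.
So KosD is produced and active.
With repressor KosD bound, *jovR* is not transcribed.
So JovR is not produced.
BexD is produced constitutively and is active.
Co²⁺ is present, so ElnP is inactive.
With repressor BexD bound, *sibK* is not transcribed.
So SibK is not produced.
Required activator JovR is absent, so *elnM* is not transcribed.
→ *elnM* is OFF in B.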